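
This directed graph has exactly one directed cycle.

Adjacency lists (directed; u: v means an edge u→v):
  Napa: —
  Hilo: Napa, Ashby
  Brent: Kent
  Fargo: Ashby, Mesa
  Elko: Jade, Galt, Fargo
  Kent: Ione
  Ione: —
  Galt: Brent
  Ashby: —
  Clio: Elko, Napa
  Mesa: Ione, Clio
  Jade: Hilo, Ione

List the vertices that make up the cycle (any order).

DFS with gray/black marking from Elko:
Elko gray
  Jade gray
    Hilo gray
      Napa gray
      Napa black
      Ashby gray
      Ashby black
    Hilo black
    Ione gray
    Ione black
  Jade black
  Galt gray
    Brent gray
      Kent gray
        Kent→Ione: Ione black — skip
      Kent black
    Brent black
  Galt black
  Fargo gray
    Fargo→Ashby: Ashby black — skip
    Mesa gray
      Mesa→Ione: Ione black — skip
      Clio gray
        Clio→Elko: Elko is gray → back edge
Back edge closes the cycle Elko → Fargo → Mesa → Clio → Elko; its vertices are {Clio, Elko, Mesa, Fargo}.

Clio, Elko, Mesa, Fargo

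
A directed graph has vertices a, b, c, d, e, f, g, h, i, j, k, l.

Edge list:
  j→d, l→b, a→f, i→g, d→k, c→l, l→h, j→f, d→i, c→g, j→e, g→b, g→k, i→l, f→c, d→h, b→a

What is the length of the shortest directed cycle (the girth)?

For each vertex v, BFS finds the shortest path from v back to v.
The shortest such closed walk is f → c → g → b → a → f, length 5.

5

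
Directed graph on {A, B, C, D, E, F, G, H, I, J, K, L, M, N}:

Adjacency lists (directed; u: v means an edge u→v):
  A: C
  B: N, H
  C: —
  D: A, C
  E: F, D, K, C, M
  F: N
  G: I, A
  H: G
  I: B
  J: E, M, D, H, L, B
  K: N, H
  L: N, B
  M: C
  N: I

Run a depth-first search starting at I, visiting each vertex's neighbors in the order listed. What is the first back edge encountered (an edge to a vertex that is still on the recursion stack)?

N->I

DFS from I (visiting each vertex's neighbors in the order listed); mark gray on enter, black on exit:
I gray
  B gray
    N gray
      N→I: I is gray → back edge
First back edge: N → I.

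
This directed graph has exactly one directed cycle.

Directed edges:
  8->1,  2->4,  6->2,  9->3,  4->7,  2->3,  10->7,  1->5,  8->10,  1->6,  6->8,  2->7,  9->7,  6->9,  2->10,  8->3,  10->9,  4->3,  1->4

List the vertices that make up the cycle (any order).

DFS with gray/black marking from 6:
6 gray
  8 gray
    10 gray
      7 gray
      7 black
      9 gray
        3 gray
        3 black
        9→7: 7 black — skip
      9 black
    10 black
    8→3: 3 black — skip
    1 gray
      5 gray
      5 black
      4 gray
        4→3: 3 black — skip
        4→7: 7 black — skip
      4 black
      1→6: 6 is gray → back edge
Back edge closes the cycle 6 → 8 → 1 → 6; its vertices are {1, 6, 8}.

1, 6, 8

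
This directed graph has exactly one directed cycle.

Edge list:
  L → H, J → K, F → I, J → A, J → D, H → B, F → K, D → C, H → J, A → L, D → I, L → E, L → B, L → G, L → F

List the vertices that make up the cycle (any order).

A, H, J, L

DFS with gray/black marking from L:
L gray
  E gray
  E black
  G gray
  G black
  B gray
  B black
  F gray
    I gray
    I black
    K gray
    K black
  F black
  H gray
    J gray
      D gray
        C gray
        C black
        D→I: I black — skip
      D black
      A gray
        A→L: L is gray → back edge
Back edge closes the cycle L → H → J → A → L; its vertices are {A, H, J, L}.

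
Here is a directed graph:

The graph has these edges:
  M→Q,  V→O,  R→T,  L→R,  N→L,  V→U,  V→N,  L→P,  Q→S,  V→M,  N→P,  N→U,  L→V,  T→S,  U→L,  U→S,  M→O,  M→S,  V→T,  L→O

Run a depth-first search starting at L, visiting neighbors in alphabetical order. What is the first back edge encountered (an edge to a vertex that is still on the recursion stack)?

N->L

DFS from L (visiting neighbors in alphabetical order); mark gray on enter, black on exit:
L gray
  O gray
  O black
  P gray
  P black
  R gray
    T gray
      S gray
      S black
    T black
  R black
  V gray
    M gray
      M→O: O black — skip
      Q gray
        Q→S: S black — skip
      Q black
      M→S: S black — skip
    M black
    N gray
      N→L: L is gray → back edge
First back edge: N → L.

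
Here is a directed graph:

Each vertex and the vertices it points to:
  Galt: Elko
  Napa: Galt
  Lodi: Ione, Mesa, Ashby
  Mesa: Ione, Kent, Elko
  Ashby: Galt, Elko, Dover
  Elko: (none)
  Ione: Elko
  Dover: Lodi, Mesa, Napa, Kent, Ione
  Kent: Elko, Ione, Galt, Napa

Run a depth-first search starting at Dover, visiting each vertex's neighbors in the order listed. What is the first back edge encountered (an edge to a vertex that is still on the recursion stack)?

DFS from Dover (visiting each vertex's neighbors in the order listed); mark gray on enter, black on exit:
Dover gray
  Lodi gray
    Ione gray
      Elko gray
      Elko black
    Ione black
    Mesa gray
      Mesa→Ione: Ione black — skip
      Kent gray
        Kent→Elko: Elko black — skip
        Kent→Ione: Ione black — skip
        Galt gray
          Galt→Elko: Elko black — skip
        Galt black
        Napa gray
          Napa→Galt: Galt black — skip
        Napa black
      Kent black
      Mesa→Elko: Elko black — skip
    Mesa black
    Ashby gray
      Ashby→Galt: Galt black — skip
      Ashby→Elko: Elko black — skip
      Ashby→Dover: Dover is gray → back edge
First back edge: Ashby → Dover.

Ashby→Dover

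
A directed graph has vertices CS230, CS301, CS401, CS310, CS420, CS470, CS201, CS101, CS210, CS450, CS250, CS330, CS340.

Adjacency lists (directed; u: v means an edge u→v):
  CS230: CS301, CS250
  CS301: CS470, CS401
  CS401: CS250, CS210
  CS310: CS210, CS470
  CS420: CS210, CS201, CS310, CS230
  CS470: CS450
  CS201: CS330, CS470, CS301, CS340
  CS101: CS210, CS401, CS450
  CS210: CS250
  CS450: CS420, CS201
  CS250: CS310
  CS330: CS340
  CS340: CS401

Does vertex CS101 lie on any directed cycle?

CS101 lies on a cycle iff there is a path from CS101 back to itself.
Exploring from CS101, it never reaches itself; equivalently, its strongly connected component is a singleton.

No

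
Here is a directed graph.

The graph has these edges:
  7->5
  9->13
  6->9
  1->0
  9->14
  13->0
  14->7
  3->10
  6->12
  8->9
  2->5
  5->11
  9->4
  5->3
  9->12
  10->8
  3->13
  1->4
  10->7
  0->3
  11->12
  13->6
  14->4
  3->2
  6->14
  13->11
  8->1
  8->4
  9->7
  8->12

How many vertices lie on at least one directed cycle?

A vertex is on a directed cycle iff it belongs to a strongly connected component of size ≥ 2 (or has a self-loop).
The vertices on cycles are {0, 1, 2, 3, 5, 6, 7, 8, 9, 10, 13, 14} — 12 in total.

12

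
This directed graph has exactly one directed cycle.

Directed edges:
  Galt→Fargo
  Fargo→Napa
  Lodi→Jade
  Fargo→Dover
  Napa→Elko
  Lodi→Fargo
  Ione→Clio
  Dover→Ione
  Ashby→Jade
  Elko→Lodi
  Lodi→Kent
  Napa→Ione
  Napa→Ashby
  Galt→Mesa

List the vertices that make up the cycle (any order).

DFS with gray/black marking from Fargo:
Fargo gray
  Napa gray
    Ione gray
      Clio gray
      Clio black
    Ione black
    Ashby gray
      Jade gray
      Jade black
    Ashby black
    Elko gray
      Lodi gray
        Lodi→Jade: Jade black — skip
        Lodi→Fargo: Fargo is gray → back edge
Back edge closes the cycle Fargo → Napa → Elko → Lodi → Fargo; its vertices are {Elko, Lodi, Napa, Fargo}.

Elko, Lodi, Napa, Fargo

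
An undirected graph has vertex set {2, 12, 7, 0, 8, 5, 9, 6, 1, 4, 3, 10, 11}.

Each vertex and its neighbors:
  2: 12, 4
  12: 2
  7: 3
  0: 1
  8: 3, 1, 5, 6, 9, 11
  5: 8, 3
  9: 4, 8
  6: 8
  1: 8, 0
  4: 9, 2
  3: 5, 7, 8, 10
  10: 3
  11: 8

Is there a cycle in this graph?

DFS, tracking each vertex's parent; an edge to a visited non-parent vertex closes a cycle.
Start from 11:
visit 11 (parent –)
  visit 8 (parent 11)
    visit 3 (parent 8)
      visit 5 (parent 3)
        5–8: 8 visited and ≠ parent → cycle
Cycle: 8 – 3 – 5 – 8.

Yes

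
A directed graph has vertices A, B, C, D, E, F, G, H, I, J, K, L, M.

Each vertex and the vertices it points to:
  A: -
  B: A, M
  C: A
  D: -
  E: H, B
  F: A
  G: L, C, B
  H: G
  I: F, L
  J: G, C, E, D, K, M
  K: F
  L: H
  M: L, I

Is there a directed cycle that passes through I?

Yes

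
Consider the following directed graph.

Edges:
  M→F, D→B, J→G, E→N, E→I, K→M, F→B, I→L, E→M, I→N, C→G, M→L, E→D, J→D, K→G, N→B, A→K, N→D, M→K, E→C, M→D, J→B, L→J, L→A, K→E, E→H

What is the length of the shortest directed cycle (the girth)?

2

For each vertex v, BFS finds the shortest path from v back to v.
The shortest such closed walk is K → M → K, length 2.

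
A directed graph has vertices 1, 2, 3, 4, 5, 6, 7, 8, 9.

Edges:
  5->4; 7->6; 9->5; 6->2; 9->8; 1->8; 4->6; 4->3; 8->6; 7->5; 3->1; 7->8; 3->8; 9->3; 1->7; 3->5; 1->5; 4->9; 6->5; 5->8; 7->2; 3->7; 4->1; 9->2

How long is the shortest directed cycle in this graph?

For each vertex v, BFS finds the shortest path from v back to v.
The shortest such closed walk is 4 → 3 → 5 → 4, length 3.

3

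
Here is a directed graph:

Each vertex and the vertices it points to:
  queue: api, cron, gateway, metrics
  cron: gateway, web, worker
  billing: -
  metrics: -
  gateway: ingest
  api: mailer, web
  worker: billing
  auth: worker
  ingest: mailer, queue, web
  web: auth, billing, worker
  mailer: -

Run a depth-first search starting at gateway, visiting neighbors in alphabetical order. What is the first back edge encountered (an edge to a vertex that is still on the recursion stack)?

DFS from gateway (visiting neighbors in alphabetical order); mark gray on enter, black on exit:
gateway gray
  ingest gray
    mailer gray
    mailer black
    queue gray
      api gray
        api→mailer: mailer black — skip
        web gray
          auth gray
            worker gray
              billing gray
              billing black
            worker black
          auth black
          web→billing: billing black — skip
          web→worker: worker black — skip
        web black
      api black
      cron gray
        cron→gateway: gateway is gray → back edge
First back edge: cron → gateway.

cron->gateway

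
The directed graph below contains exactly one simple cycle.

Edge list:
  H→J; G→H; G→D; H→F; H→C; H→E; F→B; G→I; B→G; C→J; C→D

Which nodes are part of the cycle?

DFS with gray/black marking from G:
G gray
  D gray
  D black
  H gray
    C gray
      J gray
      J black
      C→D: D black — skip
    C black
    H→J: J black — skip
    F gray
      B gray
        B→G: G is gray → back edge
Back edge closes the cycle G → H → F → B → G; its vertices are {B, F, G, H}.

B, F, G, H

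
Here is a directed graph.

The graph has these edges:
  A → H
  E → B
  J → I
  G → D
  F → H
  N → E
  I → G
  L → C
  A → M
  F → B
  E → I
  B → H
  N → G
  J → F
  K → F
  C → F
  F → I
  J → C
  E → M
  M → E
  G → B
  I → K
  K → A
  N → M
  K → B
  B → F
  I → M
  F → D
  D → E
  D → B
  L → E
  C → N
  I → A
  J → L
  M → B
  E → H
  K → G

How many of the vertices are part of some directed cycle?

9

A vertex is on a directed cycle iff it belongs to a strongly connected component of size ≥ 2 (or has a self-loop).
The vertices on cycles are {A, B, D, E, F, G, I, K, M} — 9 in total.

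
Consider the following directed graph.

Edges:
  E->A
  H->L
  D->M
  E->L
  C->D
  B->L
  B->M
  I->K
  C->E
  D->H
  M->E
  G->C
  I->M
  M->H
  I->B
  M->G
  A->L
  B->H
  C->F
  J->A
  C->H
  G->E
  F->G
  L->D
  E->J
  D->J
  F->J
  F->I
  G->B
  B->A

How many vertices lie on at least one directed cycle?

A vertex is on a directed cycle iff it belongs to a strongly connected component of size ≥ 2 (or has a self-loop).
The vertices on cycles are {A, B, C, D, E, F, G, H, I, J, L, M} — 12 in total.

12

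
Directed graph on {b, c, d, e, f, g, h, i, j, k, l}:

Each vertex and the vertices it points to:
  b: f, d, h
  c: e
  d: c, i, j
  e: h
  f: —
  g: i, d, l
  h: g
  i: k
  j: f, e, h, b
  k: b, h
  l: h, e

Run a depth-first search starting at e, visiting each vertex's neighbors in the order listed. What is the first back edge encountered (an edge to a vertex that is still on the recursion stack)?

c→e

DFS from e (visiting each vertex's neighbors in the order listed); mark gray on enter, black on exit:
e gray
  h gray
    g gray
      i gray
        k gray
          b gray
            f gray
            f black
            d gray
              c gray
                c→e: e is gray → back edge
First back edge: c → e.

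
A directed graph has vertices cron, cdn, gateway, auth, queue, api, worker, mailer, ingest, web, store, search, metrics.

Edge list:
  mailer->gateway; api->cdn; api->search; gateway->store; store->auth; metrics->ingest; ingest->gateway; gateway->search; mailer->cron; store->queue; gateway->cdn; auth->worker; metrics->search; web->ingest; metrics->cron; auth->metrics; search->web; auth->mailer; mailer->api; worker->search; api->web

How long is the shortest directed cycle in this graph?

4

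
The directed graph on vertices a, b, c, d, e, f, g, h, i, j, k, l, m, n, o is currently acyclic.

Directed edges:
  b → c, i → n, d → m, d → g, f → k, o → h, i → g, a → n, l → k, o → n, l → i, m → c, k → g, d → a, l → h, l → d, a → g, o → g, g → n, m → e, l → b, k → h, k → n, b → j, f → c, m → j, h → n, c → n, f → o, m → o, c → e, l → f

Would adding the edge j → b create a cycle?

Yes

Adding j→b creates a cycle iff b can already reach j.
Path from b: b → j.
So b → … → j → b is a cycle.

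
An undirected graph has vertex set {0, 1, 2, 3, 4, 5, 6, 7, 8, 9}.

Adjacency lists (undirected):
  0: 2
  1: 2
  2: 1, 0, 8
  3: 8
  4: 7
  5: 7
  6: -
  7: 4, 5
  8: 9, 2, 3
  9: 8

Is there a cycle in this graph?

No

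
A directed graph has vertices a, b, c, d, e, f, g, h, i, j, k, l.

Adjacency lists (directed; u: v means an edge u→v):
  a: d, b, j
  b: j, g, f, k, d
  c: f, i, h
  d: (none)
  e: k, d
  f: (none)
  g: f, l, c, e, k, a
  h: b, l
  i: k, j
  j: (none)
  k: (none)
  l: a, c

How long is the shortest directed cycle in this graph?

3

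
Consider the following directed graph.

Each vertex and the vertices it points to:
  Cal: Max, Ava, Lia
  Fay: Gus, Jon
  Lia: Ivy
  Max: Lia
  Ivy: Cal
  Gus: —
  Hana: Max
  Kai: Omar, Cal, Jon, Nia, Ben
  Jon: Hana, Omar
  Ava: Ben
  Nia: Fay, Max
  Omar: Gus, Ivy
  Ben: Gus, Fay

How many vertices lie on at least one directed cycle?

10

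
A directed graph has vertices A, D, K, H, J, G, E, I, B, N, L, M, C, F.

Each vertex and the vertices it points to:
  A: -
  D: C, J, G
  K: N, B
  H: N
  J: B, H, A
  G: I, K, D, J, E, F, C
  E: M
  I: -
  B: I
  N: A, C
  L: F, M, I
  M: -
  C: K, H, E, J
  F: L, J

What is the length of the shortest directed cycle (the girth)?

2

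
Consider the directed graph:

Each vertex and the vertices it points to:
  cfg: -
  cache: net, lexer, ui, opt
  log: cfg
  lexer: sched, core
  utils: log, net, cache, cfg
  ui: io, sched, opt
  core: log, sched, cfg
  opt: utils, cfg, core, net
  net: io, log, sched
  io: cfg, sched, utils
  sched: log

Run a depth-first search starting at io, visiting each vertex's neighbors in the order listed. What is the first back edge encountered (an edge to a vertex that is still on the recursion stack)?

DFS from io (visiting each vertex's neighbors in the order listed); mark gray on enter, black on exit:
io gray
  cfg gray
  cfg black
  sched gray
    log gray
      log→cfg: cfg black — skip
    log black
  sched black
  utils gray
    utils→log: log black — skip
    net gray
      net→io: io is gray → back edge
First back edge: net → io.

net→io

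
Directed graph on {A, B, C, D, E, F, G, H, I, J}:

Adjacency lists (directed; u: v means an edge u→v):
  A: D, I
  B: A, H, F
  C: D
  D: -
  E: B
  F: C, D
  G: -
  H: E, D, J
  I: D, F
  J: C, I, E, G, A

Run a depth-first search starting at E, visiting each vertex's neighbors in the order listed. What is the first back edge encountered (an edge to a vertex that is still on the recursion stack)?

H->E

DFS from E (visiting each vertex's neighbors in the order listed); mark gray on enter, black on exit:
E gray
  B gray
    A gray
      D gray
      D black
      I gray
        I→D: D black — skip
        F gray
          C gray
            C→D: D black — skip
          C black
          F→D: D black — skip
        F black
      I black
    A black
    H gray
      H→E: E is gray → back edge
First back edge: H → E.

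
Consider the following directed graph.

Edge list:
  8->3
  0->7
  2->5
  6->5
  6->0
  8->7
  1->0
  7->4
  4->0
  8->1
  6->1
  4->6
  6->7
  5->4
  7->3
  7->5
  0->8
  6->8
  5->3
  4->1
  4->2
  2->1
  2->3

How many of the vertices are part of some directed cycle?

8

A vertex is on a directed cycle iff it belongs to a strongly connected component of size ≥ 2 (or has a self-loop).
The vertices on cycles are {0, 1, 2, 4, 5, 6, 7, 8} — 8 in total.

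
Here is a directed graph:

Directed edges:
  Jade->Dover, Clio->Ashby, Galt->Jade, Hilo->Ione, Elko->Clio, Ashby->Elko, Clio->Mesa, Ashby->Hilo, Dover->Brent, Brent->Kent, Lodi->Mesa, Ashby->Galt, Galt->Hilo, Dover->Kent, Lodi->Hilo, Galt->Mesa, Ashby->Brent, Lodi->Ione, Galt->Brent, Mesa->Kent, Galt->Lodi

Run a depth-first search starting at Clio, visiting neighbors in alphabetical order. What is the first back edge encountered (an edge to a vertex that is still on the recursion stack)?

DFS from Clio (visiting neighbors in alphabetical order); mark gray on enter, black on exit:
Clio gray
  Ashby gray
    Brent gray
      Kent gray
      Kent black
    Brent black
    Elko gray
      Elko→Clio: Clio is gray → back edge
First back edge: Elko → Clio.

Elko→Clio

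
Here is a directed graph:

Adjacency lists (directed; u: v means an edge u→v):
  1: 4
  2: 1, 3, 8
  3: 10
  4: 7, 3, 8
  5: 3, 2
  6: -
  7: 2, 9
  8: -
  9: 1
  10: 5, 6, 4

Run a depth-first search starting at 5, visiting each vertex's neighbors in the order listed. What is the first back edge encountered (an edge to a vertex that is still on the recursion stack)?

DFS from 5 (visiting each vertex's neighbors in the order listed); mark gray on enter, black on exit:
5 gray
  3 gray
    10 gray
      10→5: 5 is gray → back edge
First back edge: 10 → 5.

10→5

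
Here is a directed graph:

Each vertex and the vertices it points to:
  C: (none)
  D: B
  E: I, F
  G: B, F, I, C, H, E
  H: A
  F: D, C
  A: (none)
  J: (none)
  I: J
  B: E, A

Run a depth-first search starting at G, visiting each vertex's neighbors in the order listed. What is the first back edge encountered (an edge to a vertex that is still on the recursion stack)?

DFS from G (visiting each vertex's neighbors in the order listed); mark gray on enter, black on exit:
G gray
  B gray
    E gray
      I gray
        J gray
        J black
      I black
      F gray
        D gray
          D→B: B is gray → back edge
First back edge: D → B.

D→B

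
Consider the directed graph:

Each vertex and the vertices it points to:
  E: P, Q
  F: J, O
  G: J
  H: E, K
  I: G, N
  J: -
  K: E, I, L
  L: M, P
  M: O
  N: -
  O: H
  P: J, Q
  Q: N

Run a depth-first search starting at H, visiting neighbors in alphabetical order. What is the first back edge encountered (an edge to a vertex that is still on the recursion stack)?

DFS from H (visiting neighbors in alphabetical order); mark gray on enter, black on exit:
H gray
  E gray
    P gray
      J gray
      J black
      Q gray
        N gray
        N black
      Q black
    P black
    E→Q: Q black — skip
  E black
  K gray
    K→E: E black — skip
    I gray
      G gray
        G→J: J black — skip
      G black
      I→N: N black — skip
    I black
    L gray
      M gray
        O gray
          O→H: H is gray → back edge
First back edge: O → H.

O→H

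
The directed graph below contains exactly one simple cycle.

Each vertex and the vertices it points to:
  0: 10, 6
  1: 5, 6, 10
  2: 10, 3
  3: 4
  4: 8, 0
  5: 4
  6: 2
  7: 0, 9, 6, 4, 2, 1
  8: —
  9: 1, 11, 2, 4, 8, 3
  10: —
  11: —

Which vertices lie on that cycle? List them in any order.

0, 2, 3, 4, 6

DFS with gray/black marking from 0:
0 gray
  10 gray
  10 black
  6 gray
    2 gray
      2→10: 10 black — skip
      3 gray
        4 gray
          8 gray
          8 black
          4→0: 0 is gray → back edge
Back edge closes the cycle 0 → 6 → 2 → 3 → 4 → 0; its vertices are {0, 2, 3, 4, 6}.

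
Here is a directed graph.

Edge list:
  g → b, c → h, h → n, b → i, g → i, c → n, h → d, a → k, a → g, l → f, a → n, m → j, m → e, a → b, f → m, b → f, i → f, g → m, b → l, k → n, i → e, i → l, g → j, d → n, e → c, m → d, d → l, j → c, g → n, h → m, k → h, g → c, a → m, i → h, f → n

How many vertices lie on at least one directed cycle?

8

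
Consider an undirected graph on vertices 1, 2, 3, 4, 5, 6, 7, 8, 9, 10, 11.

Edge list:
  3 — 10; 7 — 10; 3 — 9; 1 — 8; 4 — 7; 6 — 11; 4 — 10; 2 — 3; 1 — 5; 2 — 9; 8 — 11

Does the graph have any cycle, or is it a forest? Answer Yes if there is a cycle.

Yes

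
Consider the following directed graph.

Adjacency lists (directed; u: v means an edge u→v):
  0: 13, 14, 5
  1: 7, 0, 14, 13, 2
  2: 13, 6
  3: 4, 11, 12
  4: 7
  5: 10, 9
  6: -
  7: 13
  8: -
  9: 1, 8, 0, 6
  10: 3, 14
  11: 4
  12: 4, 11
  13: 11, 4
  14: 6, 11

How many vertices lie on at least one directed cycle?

8

A vertex is on a directed cycle iff it belongs to a strongly connected component of size ≥ 2 (or has a self-loop).
The vertices on cycles are {0, 1, 4, 5, 7, 9, 11, 13} — 8 in total.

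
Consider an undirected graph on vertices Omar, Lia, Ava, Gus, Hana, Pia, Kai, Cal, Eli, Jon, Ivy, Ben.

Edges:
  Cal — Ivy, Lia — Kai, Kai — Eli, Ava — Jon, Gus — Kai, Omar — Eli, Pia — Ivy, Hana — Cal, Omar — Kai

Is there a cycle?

Yes

DFS, tracking each vertex's parent; an edge to a visited non-parent vertex closes a cycle.
Start from Ava:
visit Ava (parent –)
  visit Jon (parent Ava)
    Jon–Ava: parent, skip
visit Omar (parent –)
  visit Kai (parent Omar)
    visit Lia (parent Kai)
      Lia–Kai: parent, skip
    visit Gus (parent Kai)
      Gus–Kai: parent, skip
    visit Eli (parent Kai)
      Eli–Kai: parent, skip
      Eli–Omar: Omar visited and ≠ parent → cycle
Cycle: Omar – Kai – Eli – Omar.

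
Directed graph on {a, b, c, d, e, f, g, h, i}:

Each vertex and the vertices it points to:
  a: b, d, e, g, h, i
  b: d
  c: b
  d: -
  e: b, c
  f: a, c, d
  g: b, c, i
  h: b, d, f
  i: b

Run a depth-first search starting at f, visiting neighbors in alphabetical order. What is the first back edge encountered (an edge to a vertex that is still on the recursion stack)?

h→f

DFS from f (visiting neighbors in alphabetical order); mark gray on enter, black on exit:
f gray
  a gray
    b gray
      d gray
      d black
    b black
    a→d: d black — skip
    e gray
      e→b: b black — skip
      c gray
        c→b: b black — skip
      c black
    e black
    g gray
      g→b: b black — skip
      g→c: c black — skip
      i gray
        i→b: b black — skip
      i black
    g black
    h gray
      h→b: b black — skip
      h→d: d black — skip
      h→f: f is gray → back edge
First back edge: h → f.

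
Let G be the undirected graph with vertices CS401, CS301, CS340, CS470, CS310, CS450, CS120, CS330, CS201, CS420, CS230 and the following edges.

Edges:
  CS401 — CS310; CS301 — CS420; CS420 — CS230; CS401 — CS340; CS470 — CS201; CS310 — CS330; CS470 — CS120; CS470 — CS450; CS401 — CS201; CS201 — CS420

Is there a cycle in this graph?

No

DFS, tracking each vertex's parent; an edge to a visited non-parent vertex closes a cycle.
Start from CS120:
visit CS120 (parent –)
  visit CS470 (parent CS120)
    visit CS201 (parent CS470)
      visit CS401 (parent CS201)
        CS401–CS201: parent, skip
        visit CS310 (parent CS401)
          visit CS330 (parent CS310)
            CS330–CS310: parent, skip
          CS310–CS401: parent, skip
        visit CS340 (parent CS401)
          CS340–CS401: parent, skip
      CS201–CS470: parent, skip
      visit CS420 (parent CS201)
        visit CS301 (parent CS420)
          CS301–CS420: parent, skip
        visit CS230 (parent CS420)
          CS230–CS420: parent, skip
        CS420–CS201: parent, skip
    CS470–CS120: parent, skip
    visit CS450 (parent CS470)
      CS450–CS470: parent, skip
No non-parent visited neighbor found — the graph is a forest.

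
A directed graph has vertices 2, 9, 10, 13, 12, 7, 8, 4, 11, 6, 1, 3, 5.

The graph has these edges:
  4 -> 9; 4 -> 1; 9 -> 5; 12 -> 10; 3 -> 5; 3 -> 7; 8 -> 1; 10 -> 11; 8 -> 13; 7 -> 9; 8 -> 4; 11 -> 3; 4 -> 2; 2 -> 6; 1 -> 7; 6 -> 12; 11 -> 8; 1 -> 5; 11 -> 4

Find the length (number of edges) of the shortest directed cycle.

For each vertex v, BFS finds the shortest path from v back to v.
The shortest such closed walk is 12 → 10 → 11 → 4 → 2 → 6 → 12, length 6.

6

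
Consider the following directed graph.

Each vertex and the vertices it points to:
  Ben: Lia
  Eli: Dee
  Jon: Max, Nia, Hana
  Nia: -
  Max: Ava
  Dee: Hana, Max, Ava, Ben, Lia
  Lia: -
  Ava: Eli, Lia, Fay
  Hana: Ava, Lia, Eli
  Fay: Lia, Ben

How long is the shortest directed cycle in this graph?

For each vertex v, BFS finds the shortest path from v back to v.
The shortest such closed walk is Hana → Eli → Dee → Hana, length 3.

3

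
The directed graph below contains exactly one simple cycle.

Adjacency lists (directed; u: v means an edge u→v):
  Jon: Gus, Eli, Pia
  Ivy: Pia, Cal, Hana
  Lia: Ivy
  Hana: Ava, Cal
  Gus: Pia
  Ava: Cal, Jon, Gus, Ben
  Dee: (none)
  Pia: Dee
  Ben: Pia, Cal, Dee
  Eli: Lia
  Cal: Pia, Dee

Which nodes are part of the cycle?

DFS with gray/black marking from Lia:
Lia gray
  Ivy gray
    Pia gray
      Dee gray
      Dee black
    Pia black
    Cal gray
      Cal→Pia: Pia black — skip
      Cal→Dee: Dee black — skip
    Cal black
    Hana gray
      Ava gray
        Ava→Cal: Cal black — skip
        Jon gray
          Gus gray
            Gus→Pia: Pia black — skip
          Gus black
          Eli gray
            Eli→Lia: Lia is gray → back edge
Back edge closes the cycle Lia → Ivy → Hana → Ava → Jon → Eli → Lia; its vertices are {Ava, Eli, Ivy, Jon, Lia, Hana}.

Ava, Eli, Ivy, Jon, Lia, Hana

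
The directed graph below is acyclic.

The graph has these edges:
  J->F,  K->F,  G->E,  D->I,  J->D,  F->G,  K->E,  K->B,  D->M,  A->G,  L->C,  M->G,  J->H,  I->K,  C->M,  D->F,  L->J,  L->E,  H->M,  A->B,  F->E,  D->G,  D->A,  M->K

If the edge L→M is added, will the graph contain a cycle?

No

Adding L→M creates a cycle iff M can already reach L.
Explore from M: no path reaches L. The graph stays acyclic.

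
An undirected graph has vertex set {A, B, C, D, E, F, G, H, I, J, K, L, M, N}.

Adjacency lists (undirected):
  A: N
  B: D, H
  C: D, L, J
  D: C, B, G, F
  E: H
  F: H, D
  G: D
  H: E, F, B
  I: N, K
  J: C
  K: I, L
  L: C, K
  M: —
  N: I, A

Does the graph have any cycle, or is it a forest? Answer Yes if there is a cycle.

DFS, tracking each vertex's parent; an edge to a visited non-parent vertex closes a cycle.
Start from B:
visit B (parent –)
  visit D (parent B)
    visit C (parent D)
      C–D: parent, skip
      visit L (parent C)
        L–C: parent, skip
        visit K (parent L)
          visit I (parent K)
            visit N (parent I)
              N–I: parent, skip
              visit A (parent N)
                A–N: parent, skip
            I–K: parent, skip
          K–L: parent, skip
      visit J (parent C)
        J–C: parent, skip
    D–B: parent, skip
    visit G (parent D)
      G–D: parent, skip
    visit F (parent D)
      visit H (parent F)
        visit E (parent H)
          E–H: parent, skip
        H–F: parent, skip
        H–B: B visited and ≠ parent → cycle
Cycle: B – D – F – H – B.

Yes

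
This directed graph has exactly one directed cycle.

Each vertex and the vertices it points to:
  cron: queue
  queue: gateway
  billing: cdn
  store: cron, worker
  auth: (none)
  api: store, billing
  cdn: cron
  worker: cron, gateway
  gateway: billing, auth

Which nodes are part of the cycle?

cdn, cron, queue, billing, gateway

DFS with gray/black marking from billing:
billing gray
  cdn gray
    cron gray
      queue gray
        gateway gray
          gateway→billing: billing is gray → back edge
Back edge closes the cycle billing → cdn → cron → queue → gateway → billing; its vertices are {cdn, cron, queue, billing, gateway}.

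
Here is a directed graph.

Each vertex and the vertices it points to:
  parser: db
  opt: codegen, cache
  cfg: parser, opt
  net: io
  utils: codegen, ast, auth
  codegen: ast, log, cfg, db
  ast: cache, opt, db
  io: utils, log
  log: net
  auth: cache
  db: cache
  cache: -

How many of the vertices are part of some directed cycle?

A vertex is on a directed cycle iff it belongs to a strongly connected component of size ≥ 2 (or has a self-loop).
The vertices on cycles are {io, ast, cfg, log, net, opt, utils, codegen} — 8 in total.

8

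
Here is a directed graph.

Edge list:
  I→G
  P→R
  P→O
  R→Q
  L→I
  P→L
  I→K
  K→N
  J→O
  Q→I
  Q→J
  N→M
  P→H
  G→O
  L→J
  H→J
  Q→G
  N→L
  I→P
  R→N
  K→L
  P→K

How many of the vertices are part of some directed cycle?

7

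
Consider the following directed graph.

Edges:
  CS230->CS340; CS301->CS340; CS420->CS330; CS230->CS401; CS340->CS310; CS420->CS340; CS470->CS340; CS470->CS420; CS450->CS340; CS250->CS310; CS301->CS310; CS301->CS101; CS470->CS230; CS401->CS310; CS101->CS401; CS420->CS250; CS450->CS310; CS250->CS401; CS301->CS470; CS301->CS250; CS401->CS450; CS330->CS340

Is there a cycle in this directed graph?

No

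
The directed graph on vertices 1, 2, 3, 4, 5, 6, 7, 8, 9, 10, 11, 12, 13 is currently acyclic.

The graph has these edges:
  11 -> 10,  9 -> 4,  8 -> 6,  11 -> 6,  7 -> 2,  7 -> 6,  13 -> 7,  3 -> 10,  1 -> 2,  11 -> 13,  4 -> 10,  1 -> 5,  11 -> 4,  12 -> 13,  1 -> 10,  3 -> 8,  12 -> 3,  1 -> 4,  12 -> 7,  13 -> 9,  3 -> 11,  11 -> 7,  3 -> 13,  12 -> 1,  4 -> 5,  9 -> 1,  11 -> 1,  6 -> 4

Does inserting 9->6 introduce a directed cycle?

No

Adding 9→6 creates a cycle iff 6 can already reach 9.
Explore from 6: no path reaches 9. The graph stays acyclic.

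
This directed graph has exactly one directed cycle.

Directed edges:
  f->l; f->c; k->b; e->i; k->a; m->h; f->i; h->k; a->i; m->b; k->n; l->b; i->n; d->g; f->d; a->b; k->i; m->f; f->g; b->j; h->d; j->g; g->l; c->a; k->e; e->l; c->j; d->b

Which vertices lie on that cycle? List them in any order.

b, g, j, l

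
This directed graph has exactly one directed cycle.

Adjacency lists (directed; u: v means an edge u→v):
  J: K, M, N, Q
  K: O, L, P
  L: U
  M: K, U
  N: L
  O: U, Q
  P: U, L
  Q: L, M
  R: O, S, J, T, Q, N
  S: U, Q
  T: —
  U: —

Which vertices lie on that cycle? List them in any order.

DFS with gray/black marking from M:
M gray
  K gray
    O gray
      U gray
      U black
      Q gray
        L gray
          L→U: U black — skip
        L black
        Q→M: M is gray → back edge
Back edge closes the cycle M → K → O → Q → M; its vertices are {K, M, O, Q}.

K, M, O, Q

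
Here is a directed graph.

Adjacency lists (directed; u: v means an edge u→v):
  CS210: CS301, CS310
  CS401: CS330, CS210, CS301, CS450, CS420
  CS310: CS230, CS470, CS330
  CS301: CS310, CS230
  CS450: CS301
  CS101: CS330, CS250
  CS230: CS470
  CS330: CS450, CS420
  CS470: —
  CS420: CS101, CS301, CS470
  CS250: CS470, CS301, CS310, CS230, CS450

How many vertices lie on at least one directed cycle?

7

A vertex is on a directed cycle iff it belongs to a strongly connected component of size ≥ 2 (or has a self-loop).
The vertices on cycles are {CS101, CS250, CS301, CS310, CS330, CS420, CS450} — 7 in total.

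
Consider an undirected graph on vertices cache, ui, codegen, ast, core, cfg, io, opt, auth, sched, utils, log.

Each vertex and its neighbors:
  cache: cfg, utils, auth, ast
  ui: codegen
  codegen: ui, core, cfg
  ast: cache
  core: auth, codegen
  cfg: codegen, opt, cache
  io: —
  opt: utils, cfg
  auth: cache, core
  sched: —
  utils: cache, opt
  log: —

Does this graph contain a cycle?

Yes

DFS, tracking each vertex's parent; an edge to a visited non-parent vertex closes a cycle.
Start from ast:
visit ast (parent –)
  visit cache (parent ast)
    visit cfg (parent cache)
      visit codegen (parent cfg)
        visit ui (parent codegen)
          ui–codegen: parent, skip
        visit core (parent codegen)
          visit auth (parent core)
            auth–cache: cache visited and ≠ parent → cycle
Cycle: cache – cfg – codegen – core – auth – cache.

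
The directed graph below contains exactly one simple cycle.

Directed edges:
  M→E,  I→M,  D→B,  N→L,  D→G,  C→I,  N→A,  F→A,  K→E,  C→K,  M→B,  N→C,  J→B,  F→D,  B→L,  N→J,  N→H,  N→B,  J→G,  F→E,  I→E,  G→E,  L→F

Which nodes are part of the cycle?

DFS with gray/black marking from L:
L gray
  F gray
    D gray
      G gray
        E gray
        E black
      G black
      B gray
        B→L: L is gray → back edge
Back edge closes the cycle L → F → D → B → L; its vertices are {B, D, F, L}.

B, D, F, L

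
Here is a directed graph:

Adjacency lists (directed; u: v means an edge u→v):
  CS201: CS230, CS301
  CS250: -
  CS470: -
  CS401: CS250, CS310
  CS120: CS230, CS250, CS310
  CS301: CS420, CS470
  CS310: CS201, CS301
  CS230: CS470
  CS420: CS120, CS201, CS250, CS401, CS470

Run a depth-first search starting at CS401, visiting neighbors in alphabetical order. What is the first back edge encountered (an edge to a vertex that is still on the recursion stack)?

CS120->CS310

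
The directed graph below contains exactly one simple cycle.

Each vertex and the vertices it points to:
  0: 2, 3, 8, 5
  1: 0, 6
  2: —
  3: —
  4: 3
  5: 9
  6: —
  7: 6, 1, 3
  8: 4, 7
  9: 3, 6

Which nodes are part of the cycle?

DFS with gray/black marking from 0:
0 gray
  2 gray
  2 black
  3 gray
  3 black
  8 gray
    4 gray
      4→3: 3 black — skip
    4 black
    7 gray
      6 gray
      6 black
      1 gray
        1→0: 0 is gray → back edge
Back edge closes the cycle 0 → 8 → 7 → 1 → 0; its vertices are {0, 1, 7, 8}.

0, 1, 7, 8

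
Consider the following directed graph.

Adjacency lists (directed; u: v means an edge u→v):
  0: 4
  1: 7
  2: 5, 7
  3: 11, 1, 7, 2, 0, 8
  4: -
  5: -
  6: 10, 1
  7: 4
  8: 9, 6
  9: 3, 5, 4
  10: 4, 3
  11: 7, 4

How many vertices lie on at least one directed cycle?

A vertex is on a directed cycle iff it belongs to a strongly connected component of size ≥ 2 (or has a self-loop).
The vertices on cycles are {3, 6, 8, 9, 10} — 5 in total.

5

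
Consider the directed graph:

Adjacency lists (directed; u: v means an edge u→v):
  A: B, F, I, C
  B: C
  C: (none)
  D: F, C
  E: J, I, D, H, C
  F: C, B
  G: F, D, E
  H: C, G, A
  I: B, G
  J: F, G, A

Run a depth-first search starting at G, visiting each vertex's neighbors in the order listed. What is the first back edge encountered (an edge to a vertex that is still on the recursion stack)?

J->G

DFS from G (visiting each vertex's neighbors in the order listed); mark gray on enter, black on exit:
G gray
  F gray
    C gray
    C black
    B gray
      B→C: C black — skip
    B black
  F black
  D gray
    D→F: F black — skip
    D→C: C black — skip
  D black
  E gray
    J gray
      J→F: F black — skip
      J→G: G is gray → back edge
First back edge: J → G.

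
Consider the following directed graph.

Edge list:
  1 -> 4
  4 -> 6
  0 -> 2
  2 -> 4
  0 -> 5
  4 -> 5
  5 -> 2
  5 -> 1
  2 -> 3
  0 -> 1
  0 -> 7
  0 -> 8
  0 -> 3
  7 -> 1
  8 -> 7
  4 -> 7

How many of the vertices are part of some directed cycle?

5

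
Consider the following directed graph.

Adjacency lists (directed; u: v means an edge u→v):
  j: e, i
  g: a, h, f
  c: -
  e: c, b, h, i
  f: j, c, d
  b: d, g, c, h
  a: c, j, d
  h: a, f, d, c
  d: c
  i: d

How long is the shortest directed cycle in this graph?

For each vertex v, BFS finds the shortest path from v back to v.
The shortest such closed walk is j → e → h → a → j, length 4.

4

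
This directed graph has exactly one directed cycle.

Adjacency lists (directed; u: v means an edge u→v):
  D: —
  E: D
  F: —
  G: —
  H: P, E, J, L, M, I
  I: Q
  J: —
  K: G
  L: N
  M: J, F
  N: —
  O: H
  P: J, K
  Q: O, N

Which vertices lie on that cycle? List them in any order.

H, I, O, Q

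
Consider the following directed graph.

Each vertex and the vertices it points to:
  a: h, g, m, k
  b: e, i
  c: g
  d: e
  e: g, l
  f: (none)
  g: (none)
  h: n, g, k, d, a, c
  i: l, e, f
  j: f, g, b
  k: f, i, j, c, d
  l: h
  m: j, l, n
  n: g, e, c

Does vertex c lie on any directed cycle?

c lies on a cycle iff there is a path from c back to itself.
Exploring from c, it never reaches itself; equivalently, its strongly connected component is a singleton.

No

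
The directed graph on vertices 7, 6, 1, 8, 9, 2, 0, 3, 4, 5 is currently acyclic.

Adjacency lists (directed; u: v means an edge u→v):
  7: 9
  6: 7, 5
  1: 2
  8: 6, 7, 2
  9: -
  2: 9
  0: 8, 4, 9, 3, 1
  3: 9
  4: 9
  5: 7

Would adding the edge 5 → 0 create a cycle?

Yes

Adding 5→0 creates a cycle iff 0 can already reach 5.
Path from 0: 0 → 8 → 6 → 5.
So 0 → … → 5 → 0 is a cycle.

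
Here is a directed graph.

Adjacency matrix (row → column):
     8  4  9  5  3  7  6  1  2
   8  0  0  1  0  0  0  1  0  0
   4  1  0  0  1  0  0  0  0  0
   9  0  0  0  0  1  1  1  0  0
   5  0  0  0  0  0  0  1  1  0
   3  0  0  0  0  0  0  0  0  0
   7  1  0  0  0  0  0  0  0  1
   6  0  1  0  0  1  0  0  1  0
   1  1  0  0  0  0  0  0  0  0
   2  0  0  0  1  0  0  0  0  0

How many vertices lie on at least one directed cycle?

A vertex is on a directed cycle iff it belongs to a strongly connected component of size ≥ 2 (or has a self-loop).
The vertices on cycles are {1, 2, 4, 5, 6, 7, 8, 9} — 8 in total.

8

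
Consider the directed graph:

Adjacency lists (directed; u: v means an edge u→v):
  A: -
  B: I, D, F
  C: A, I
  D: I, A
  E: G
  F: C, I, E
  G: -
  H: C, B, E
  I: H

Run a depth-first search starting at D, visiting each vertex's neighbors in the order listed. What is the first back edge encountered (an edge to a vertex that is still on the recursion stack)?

C→I

DFS from D (visiting each vertex's neighbors in the order listed); mark gray on enter, black on exit:
D gray
  I gray
    H gray
      C gray
        A gray
        A black
        C→I: I is gray → back edge
First back edge: C → I.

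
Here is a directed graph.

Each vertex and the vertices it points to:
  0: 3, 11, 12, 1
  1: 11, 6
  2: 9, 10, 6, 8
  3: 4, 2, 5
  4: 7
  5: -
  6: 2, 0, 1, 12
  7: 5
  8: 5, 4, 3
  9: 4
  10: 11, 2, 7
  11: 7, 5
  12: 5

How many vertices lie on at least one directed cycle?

A vertex is on a directed cycle iff it belongs to a strongly connected component of size ≥ 2 (or has a self-loop).
The vertices on cycles are {0, 1, 2, 3, 6, 8, 10} — 7 in total.

7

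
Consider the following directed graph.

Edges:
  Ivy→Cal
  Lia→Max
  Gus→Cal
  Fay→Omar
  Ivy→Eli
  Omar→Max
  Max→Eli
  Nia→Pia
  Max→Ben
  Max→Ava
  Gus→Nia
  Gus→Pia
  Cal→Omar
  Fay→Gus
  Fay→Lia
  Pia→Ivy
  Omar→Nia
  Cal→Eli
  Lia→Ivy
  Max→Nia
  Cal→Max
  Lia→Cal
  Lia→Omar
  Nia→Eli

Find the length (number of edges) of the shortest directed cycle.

For each vertex v, BFS finds the shortest path from v back to v.
The shortest such closed walk is Omar → Nia → Pia → Ivy → Cal → Omar, length 5.

5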